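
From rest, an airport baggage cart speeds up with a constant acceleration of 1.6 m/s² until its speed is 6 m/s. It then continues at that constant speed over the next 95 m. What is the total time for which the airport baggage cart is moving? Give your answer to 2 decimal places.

Phase 1 (accelerating): v₀ = 0 m/s, a = 1.6 m/s².
v = v₀ + at → t = (6 − 0) / 1.6 = 3.75 s
v² = v₀² + 2aΔx → Δx = (6² − 0²)/(2·1.6) = 11.2 m

Phase 2 (constant speed): v₀ = 6.00 m/s, a = 0 m/s².
Constant speed: t = d/v = 95/6.00 = 15.8 s
Total time = 3.75 + 15.8 = 19.6 s

19.58 s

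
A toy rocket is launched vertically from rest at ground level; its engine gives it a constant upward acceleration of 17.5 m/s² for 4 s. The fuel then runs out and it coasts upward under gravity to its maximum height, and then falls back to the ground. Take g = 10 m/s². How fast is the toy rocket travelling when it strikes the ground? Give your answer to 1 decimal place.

Phase 1 (powered ascent): v₀ = 0 m/s, a = 17.5 m/s².
v = v₀ + at = 0 + (17.5)(4) = 70.0 m/s
Δx = v₀t + ½at² = 0·4 + 0.5·17.5·4² = 140 m

Phase 2 (coasting upward): v₀ = 70.0 m/s, a = -10 m/s².
v = v₀ + at → t = (0 − 70.0) / -10 = 7.00 s
v² = v₀² + 2aΔx → Δx = (0² − 70.0²)/(2·-10) = 245 m

Phase 3 (free fall): v₀ = 0 m/s, a = -10 m/s².
Falls 385 m from rest: t = √(2·385/10) = 8.77 s; v = g·t = 87.7 m/s.
Impact speed = 87.7 m/s

87.7 m/s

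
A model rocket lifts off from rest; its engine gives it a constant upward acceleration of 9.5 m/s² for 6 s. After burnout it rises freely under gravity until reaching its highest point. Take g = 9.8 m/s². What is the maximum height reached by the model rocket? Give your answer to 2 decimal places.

336.77 m

Phase 1 (powered ascent): v₀ = 0 m/s, a = 9.5 m/s².
v = v₀ + at = 0 + (9.5)(6) = 57.0 m/s
Δx = v₀t + ½at² = 0·6 + 0.5·9.5·6² = 171 m

Phase 2 (coasting upward): v₀ = 57.0 m/s, a = -9.8 m/s².
v = v₀ + at → t = (0 − 57.0) / -9.8 = 5.82 s
v² = v₀² + 2aΔx → Δx = (0² − 57.0²)/(2·-9.8) = 166 m
Maximum height = 171 + 166 = 337 m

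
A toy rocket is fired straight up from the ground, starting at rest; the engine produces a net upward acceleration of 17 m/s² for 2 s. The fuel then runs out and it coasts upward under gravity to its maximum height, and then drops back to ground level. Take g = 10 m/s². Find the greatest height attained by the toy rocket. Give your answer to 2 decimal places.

91.80 m

Phase 1 (powered ascent): v₀ = 0 m/s, a = 17 m/s².
v = v₀ + at = 0 + (17)(2) = 34.0 m/s
Δx = v₀t + ½at² = 0·2 + 0.5·17·2² = 34.0 m

Phase 2 (coasting upward): v₀ = 34.0 m/s, a = -10 m/s².
v = v₀ + at → t = (0 − 34.0) / -10 = 3.40 s
v² = v₀² + 2aΔx → Δx = (0² − 34.0²)/(2·-10) = 57.8 m
Maximum height = 34.0 + 57.8 = 91.8 m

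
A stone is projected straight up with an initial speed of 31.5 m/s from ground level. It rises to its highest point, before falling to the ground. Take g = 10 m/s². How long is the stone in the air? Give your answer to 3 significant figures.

Phase 1 (rising): v₀ = 31.5 m/s, a = -10 m/s².
v = v₀ + at → t = (0 − 31.5) / -10 = 3.15 s
v² = v₀² + 2aΔx → Δx = (0² − 31.5²)/(2·-10) = 49.6 m

Phase 2 (falling): v₀ = 0 m/s, a = -10 m/s².
Falls 49.6 m from rest: t = √(2·49.6/10) = 3.15 s; v = g·t = 31.5 m/s.
Total time = 3.15 + 3.15 = 6.30 s

6.30 s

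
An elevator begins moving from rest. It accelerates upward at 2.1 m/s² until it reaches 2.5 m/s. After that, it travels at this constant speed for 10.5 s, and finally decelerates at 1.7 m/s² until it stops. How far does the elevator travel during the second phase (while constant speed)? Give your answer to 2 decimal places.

26.25 m

Phase 1 (accelerating): v₀ = 0 m/s, a = 2.1 m/s².
v = v₀ + at → t = (2.5 − 0) / 2.1 = 1.19 s
v² = v₀² + 2aΔx → Δx = (2.5² − 0²)/(2·2.1) = 1.49 m

Phase 2 (constant speed): v₀ = 2.50 m/s, a = 0 m/s².
v = v₀ + at = 2.50 + (0)(10.5) = 2.50 m/s
Δx = v₀t + ½at² = 2.50·10.5 + 0.5·0·10.5² = 26.2 m
Distance in phase 2 = 26.2 m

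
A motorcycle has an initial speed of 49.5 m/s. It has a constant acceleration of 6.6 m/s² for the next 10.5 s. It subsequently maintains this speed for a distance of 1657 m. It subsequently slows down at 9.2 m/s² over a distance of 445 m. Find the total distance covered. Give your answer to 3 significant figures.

Phase 1 (accelerating): v₀ = 49.5 m/s, a = 6.6 m/s².
v = v₀ + at = 49.5 + (6.6)(10.5) = 119 m/s
Δx = v₀t + ½at² = 49.5·10.5 + 0.5·6.6·10.5² = 884 m

Phase 2 (constant speed): v₀ = 119 m/s, a = 0 m/s².
Constant speed: t = d/v = 1657/119 = 13.9 s

Phase 3 (decelerating): v₀ = 119 m/s, a = -9.2 m/s².
v² = v₀² + 2aΔx = 119² + 2·-9.2·445 = 5930 → v = 77.0 m/s
t = (v − v₀)/a = (77.0 − 119)/-9.2 = 4.55 s
Total distance = 884 + 1660 + 445 = 2990 m

2990 m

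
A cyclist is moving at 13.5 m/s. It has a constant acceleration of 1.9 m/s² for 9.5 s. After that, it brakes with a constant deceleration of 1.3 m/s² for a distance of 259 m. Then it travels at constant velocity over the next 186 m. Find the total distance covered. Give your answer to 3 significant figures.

659 m

Phase 1 (accelerating): v₀ = 13.5 m/s, a = 1.9 m/s².
v = v₀ + at = 13.5 + (1.9)(9.5) = 31.6 m/s
Δx = v₀t + ½at² = 13.5·9.5 + 0.5·1.9·9.5² = 214 m

Phase 2 (decelerating): v₀ = 31.6 m/s, a = -1.3 m/s².
v² = v₀² + 2aΔx = 31.6² + 2·-1.3·259 = 322 → v = 17.9 m/s
t = (v − v₀)/a = (17.9 − 31.6)/-1.3 = 10.5 s

Phase 3 (constant speed): v₀ = 17.9 m/s, a = 0 m/s².
Constant speed: t = d/v = 186/17.9 = 10.4 s
Total distance = 214 + 259 + 186 = 659 m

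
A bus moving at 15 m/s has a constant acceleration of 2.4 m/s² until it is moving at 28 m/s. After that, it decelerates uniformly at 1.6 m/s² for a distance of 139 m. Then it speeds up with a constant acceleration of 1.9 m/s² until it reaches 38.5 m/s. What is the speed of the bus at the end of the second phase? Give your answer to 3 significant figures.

18.4 m/s

Phase 1 (accelerating): v₀ = 15.0 m/s, a = 2.4 m/s².
v = v₀ + at → t = (28 − 15.0) / 2.4 = 5.42 s
v² = v₀² + 2aΔx → Δx = (28² − 15.0²)/(2·2.4) = 116 m

Phase 2 (decelerating): v₀ = 28.0 m/s, a = -1.6 m/s².
v² = v₀² + 2aΔx = 28.0² + 2·-1.6·139 = 339 → v = 18.4 m/s
t = (v − v₀)/a = (18.4 − 28.0)/-1.6 = 5.99 s
Speed at end of phase 2 = 18.4 m/s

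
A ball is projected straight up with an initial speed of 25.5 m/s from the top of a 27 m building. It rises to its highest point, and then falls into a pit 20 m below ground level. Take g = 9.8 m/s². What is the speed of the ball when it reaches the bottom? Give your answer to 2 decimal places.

Phase 1 (rising): v₀ = 25.5 m/s, a = -9.8 m/s².
v = v₀ + at → t = (0 − 25.5) / -9.8 = 2.60 s
v² = v₀² + 2aΔx → Δx = (0² − 25.5²)/(2·-9.8) = 33.2 m

Phase 2 (falling): v₀ = 0 m/s, a = -9.8 m/s².
Falls 80.2 m from rest: t = √(2·80.2/9.8) = 4.05 s; v = g·t = 39.6 m/s.
Final speed = 39.6 m/s

39.64 m/s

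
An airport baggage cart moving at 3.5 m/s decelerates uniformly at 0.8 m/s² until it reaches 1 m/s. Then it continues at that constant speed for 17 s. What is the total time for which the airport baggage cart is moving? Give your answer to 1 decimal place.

20.1 s

Phase 1 (decelerating): v₀ = 3.50 m/s, a = -0.8 m/s².
v = v₀ + at → t = (1 − 3.50) / -0.8 = 3.12 s
v² = v₀² + 2aΔx → Δx = (1² − 3.50²)/(2·-0.8) = 7.03 m

Phase 2 (constant speed): v₀ = 1.00 m/s, a = 0 m/s².
v = v₀ + at = 1.00 + (0)(17) = 1.00 m/s
Δx = v₀t + ½at² = 1.00·17 + 0.5·0·17² = 17.0 m
Total time = 3.12 + 17.0 = 20.1 s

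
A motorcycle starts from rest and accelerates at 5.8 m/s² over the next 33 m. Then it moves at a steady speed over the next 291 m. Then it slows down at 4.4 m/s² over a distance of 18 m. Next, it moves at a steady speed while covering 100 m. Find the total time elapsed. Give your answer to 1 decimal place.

26.0 s

Phase 1 (accelerating): v₀ = 0 m/s, a = 5.8 m/s².
v² = v₀² + 2aΔx = 0² + 2·5.8·33 = 383 → v = 19.6 m/s
t = (v − v₀)/a = (19.6 − 0)/5.8 = 3.37 s

Phase 2 (constant speed): v₀ = 19.6 m/s, a = 0 m/s².
Constant speed: t = d/v = 291/19.6 = 14.9 s

Phase 3 (decelerating): v₀ = 19.6 m/s, a = -4.4 m/s².
v² = v₀² + 2aΔx = 19.6² + 2·-4.4·18 = 224 → v = 15.0 m/s
t = (v − v₀)/a = (15.0 − 19.6)/-4.4 = 1.04 s

Phase 4 (constant speed): v₀ = 15.0 m/s, a = 0 m/s².
Constant speed: t = d/v = 100/15.0 = 6.68 s
Total time = 3.37 + 14.9 + 1.04 + 6.68 = 26.0 s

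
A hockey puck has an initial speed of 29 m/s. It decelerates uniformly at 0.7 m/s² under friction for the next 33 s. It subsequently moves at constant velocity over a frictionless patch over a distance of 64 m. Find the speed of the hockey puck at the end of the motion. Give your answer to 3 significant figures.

Phase 1 (decelerating): v₀ = 29.0 m/s, a = -0.7 m/s².
v = v₀ + at = 29.0 + (-0.7)(33) = 5.90 m/s
Δx = v₀t + ½at² = 29.0·33 + 0.5·-0.7·33² = 576 m

Phase 2 (constant speed): v₀ = 5.90 m/s, a = 0 m/s².
Constant speed: t = d/v = 64/5.90 = 10.8 s
Final speed = 5.90 m/s

5.90 m/s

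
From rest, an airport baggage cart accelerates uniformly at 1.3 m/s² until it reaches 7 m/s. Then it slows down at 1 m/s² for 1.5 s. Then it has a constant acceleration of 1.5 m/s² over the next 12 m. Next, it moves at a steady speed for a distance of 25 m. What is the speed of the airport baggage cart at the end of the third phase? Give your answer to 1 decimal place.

Phase 1 (accelerating): v₀ = 0 m/s, a = 1.3 m/s².
v = v₀ + at → t = (7 − 0) / 1.3 = 5.38 s
v² = v₀² + 2aΔx → Δx = (7² − 0²)/(2·1.3) = 18.8 m

Phase 2 (decelerating): v₀ = 7.00 m/s, a = -1 m/s².
v = v₀ + at = 7.00 + (-1)(1.5) = 5.50 m/s
Δx = v₀t + ½at² = 7.00·1.5 + 0.5·-1·1.5² = 9.38 m

Phase 3 (accelerating): v₀ = 5.50 m/s, a = 1.5 m/s².
v² = v₀² + 2aΔx = 5.50² + 2·1.5·12 = 66.2 → v = 8.14 m/s
t = (v − v₀)/a = (8.14 − 5.50)/1.5 = 1.76 s
Speed at end of phase 3 = 8.14 m/s

8.1 m/s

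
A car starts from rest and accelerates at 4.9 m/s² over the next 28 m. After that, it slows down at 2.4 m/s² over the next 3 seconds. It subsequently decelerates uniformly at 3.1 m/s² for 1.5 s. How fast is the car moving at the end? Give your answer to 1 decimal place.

Phase 1 (accelerating): v₀ = 0 m/s, a = 4.9 m/s².
v² = v₀² + 2aΔx = 0² + 2·4.9·28 = 274 → v = 16.6 m/s
t = (v − v₀)/a = (16.6 − 0)/4.9 = 3.38 s

Phase 2 (decelerating): v₀ = 16.6 m/s, a = -2.4 m/s².
v = v₀ + at = 16.6 + (-2.4)(3) = 9.37 m/s
Δx = v₀t + ½at² = 16.6·3 + 0.5·-2.4·3² = 38.9 m

Phase 3 (decelerating): v₀ = 9.37 m/s, a = -3.1 m/s².
v = v₀ + at = 9.37 + (-3.1)(1.5) = 4.72 m/s
Δx = v₀t + ½at² = 9.37·1.5 + 0.5·-3.1·1.5² = 10.6 m
Final speed = 4.72 m/s

4.7 m/s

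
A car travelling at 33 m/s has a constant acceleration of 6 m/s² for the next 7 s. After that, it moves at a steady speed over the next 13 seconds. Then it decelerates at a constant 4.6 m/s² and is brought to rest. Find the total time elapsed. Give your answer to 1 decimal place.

36.3 s

Phase 1 (accelerating): v₀ = 33.0 m/s, a = 6 m/s².
v = v₀ + at = 33.0 + (6)(7) = 75.0 m/s
Δx = v₀t + ½at² = 33.0·7 + 0.5·6·7² = 378 m

Phase 2 (constant speed): v₀ = 75.0 m/s, a = 0 m/s².
v = v₀ + at = 75.0 + (0)(13) = 75.0 m/s
Δx = v₀t + ½at² = 75.0·13 + 0.5·0·13² = 975 m

Phase 3 (decelerating): v₀ = 75.0 m/s, a = -4.6 m/s².
v = v₀ + at → t = (0 − 75.0) / -4.6 = 16.3 s
v² = v₀² + 2aΔx → Δx = (0² − 75.0²)/(2·-4.6) = 611 m
Total time = 7.00 + 13.0 + 16.3 = 36.3 s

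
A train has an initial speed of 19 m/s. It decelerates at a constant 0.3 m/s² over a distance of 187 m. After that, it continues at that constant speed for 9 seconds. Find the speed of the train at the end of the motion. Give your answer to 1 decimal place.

Phase 1 (decelerating): v₀ = 19.0 m/s, a = -0.3 m/s².
v² = v₀² + 2aΔx = 19.0² + 2·-0.3·187 = 249 → v = 15.8 m/s
t = (v − v₀)/a = (15.8 − 19.0)/-0.3 = 10.8 s

Phase 2 (constant speed): v₀ = 15.8 m/s, a = 0 m/s².
v = v₀ + at = 15.8 + (0)(9) = 15.8 m/s
Δx = v₀t + ½at² = 15.8·9 + 0.5·0·9² = 142 m
Final speed = 15.8 m/s

15.8 m/s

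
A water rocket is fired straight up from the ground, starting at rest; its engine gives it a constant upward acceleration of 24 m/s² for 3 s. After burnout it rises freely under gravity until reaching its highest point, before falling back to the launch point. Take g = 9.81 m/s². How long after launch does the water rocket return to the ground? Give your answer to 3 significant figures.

19.1 s

Phase 1 (powered ascent): v₀ = 0 m/s, a = 24 m/s².
v = v₀ + at = 0 + (24)(3) = 72.0 m/s
Δx = v₀t + ½at² = 0·3 + 0.5·24·3² = 108 m

Phase 2 (coasting upward): v₀ = 72.0 m/s, a = -9.81 m/s².
v = v₀ + at → t = (0 − 72.0) / -9.81 = 7.34 s
v² = v₀² + 2aΔx → Δx = (0² − 72.0²)/(2·-9.81) = 264 m

Phase 3 (free fall): v₀ = 0 m/s, a = -9.81 m/s².
Falls 372 m from rest: t = √(2·372/9.81) = 8.71 s; v = g·t = 85.5 m/s.
Total time = 3.00 + 7.34 + 8.71 = 19.1 s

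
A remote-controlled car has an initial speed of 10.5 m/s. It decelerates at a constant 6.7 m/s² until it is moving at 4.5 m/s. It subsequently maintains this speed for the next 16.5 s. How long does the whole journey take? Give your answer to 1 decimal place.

17.4 s

Phase 1 (decelerating): v₀ = 10.5 m/s, a = -6.7 m/s².
v = v₀ + at → t = (4.5 − 10.5) / -6.7 = 0.896 s
v² = v₀² + 2aΔx → Δx = (4.5² − 10.5²)/(2·-6.7) = 6.72 m

Phase 2 (constant speed): v₀ = 4.50 m/s, a = 0 m/s².
v = v₀ + at = 4.50 + (0)(16.5) = 4.50 m/s
Δx = v₀t + ½at² = 4.50·16.5 + 0.5·0·16.5² = 74.2 m
Total time = 0.896 + 16.5 = 17.4 s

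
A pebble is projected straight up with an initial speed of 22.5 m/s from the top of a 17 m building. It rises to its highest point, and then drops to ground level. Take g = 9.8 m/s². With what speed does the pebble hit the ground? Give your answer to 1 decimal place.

Phase 1 (rising): v₀ = 22.5 m/s, a = -9.8 m/s².
v = v₀ + at → t = (0 − 22.5) / -9.8 = 2.30 s
v² = v₀² + 2aΔx → Δx = (0² − 22.5²)/(2·-9.8) = 25.8 m

Phase 2 (falling): v₀ = 0 m/s, a = -9.8 m/s².
Falls 42.8 m from rest: t = √(2·42.8/9.8) = 2.96 s; v = g·t = 29.0 m/s.
Final speed = 29.0 m/s

29.0 m/s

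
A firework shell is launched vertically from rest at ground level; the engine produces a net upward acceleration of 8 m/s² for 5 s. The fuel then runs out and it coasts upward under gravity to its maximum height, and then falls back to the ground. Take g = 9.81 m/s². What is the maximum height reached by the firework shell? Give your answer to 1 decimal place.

Phase 1 (powered ascent): v₀ = 0 m/s, a = 8 m/s².
v = v₀ + at = 0 + (8)(5) = 40.0 m/s
Δx = v₀t + ½at² = 0·5 + 0.5·8·5² = 100 m

Phase 2 (coasting upward): v₀ = 40.0 m/s, a = -9.81 m/s².
v = v₀ + at → t = (0 − 40.0) / -9.81 = 4.08 s
v² = v₀² + 2aΔx → Δx = (0² − 40.0²)/(2·-9.81) = 81.5 m
Maximum height = 100 + 81.5 = 182 m

181.5 m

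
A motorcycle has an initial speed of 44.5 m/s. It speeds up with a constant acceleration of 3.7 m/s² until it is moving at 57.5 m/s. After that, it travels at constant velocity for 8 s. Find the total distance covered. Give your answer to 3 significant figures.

Phase 1 (accelerating): v₀ = 44.5 m/s, a = 3.7 m/s².
v = v₀ + at → t = (57.5 − 44.5) / 3.7 = 3.51 s
v² = v₀² + 2aΔx → Δx = (57.5² − 44.5²)/(2·3.7) = 179 m

Phase 2 (constant speed): v₀ = 57.5 m/s, a = 0 m/s².
v = v₀ + at = 57.5 + (0)(8) = 57.5 m/s
Δx = v₀t + ½at² = 57.5·8 + 0.5·0·8² = 460 m
Total distance = 179 + 460 = 639 m

639 m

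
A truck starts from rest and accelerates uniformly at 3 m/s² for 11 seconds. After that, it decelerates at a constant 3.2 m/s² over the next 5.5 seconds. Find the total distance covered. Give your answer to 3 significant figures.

Phase 1 (accelerating): v₀ = 0 m/s, a = 3 m/s².
v = v₀ + at = 0 + (3)(11) = 33.0 m/s
Δx = v₀t + ½at² = 0·11 + 0.5·3·11² = 182 m

Phase 2 (decelerating): v₀ = 33.0 m/s, a = -3.2 m/s².
v = v₀ + at = 33.0 + (-3.2)(5.5) = 15.4 m/s
Δx = v₀t + ½at² = 33.0·5.5 + 0.5·-3.2·5.5² = 133 m
Total distance = 182 + 133 = 315 m

315 m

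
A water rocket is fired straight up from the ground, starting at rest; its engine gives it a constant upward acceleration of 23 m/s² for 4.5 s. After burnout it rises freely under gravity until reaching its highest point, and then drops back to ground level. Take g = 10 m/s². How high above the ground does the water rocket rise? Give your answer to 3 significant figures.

768 m

Phase 1 (powered ascent): v₀ = 0 m/s, a = 23 m/s².
v = v₀ + at = 0 + (23)(4.5) = 104 m/s
Δx = v₀t + ½at² = 0·4.5 + 0.5·23·4.5² = 233 m

Phase 2 (coasting upward): v₀ = 104 m/s, a = -10 m/s².
v = v₀ + at → t = (0 − 104) / -10 = 10.3 s
v² = v₀² + 2aΔx → Δx = (0² − 104²)/(2·-10) = 536 m
Maximum height = 233 + 536 = 768 m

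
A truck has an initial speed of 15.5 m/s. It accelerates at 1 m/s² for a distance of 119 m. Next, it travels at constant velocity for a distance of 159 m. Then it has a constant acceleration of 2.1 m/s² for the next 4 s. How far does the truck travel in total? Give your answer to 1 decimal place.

Phase 1 (accelerating): v₀ = 15.5 m/s, a = 1 m/s².
v² = v₀² + 2aΔx = 15.5² + 2·1·119 = 478 → v = 21.9 m/s
t = (v − v₀)/a = (21.9 − 15.5)/1 = 6.37 s

Phase 2 (constant speed): v₀ = 21.9 m/s, a = 0 m/s².
Constant speed: t = d/v = 159/21.9 = 7.27 s

Phase 3 (accelerating): v₀ = 21.9 m/s, a = 2.1 m/s².
v = v₀ + at = 21.9 + (2.1)(4) = 30.3 m/s
Δx = v₀t + ½at² = 21.9·4 + 0.5·2.1·4² = 104 m
Total distance = 119 + 159 + 104 = 382 m

382.3 m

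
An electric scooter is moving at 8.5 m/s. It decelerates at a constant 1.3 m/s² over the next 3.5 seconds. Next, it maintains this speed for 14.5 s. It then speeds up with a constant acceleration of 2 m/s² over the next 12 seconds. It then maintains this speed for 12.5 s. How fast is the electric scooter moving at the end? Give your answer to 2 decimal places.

27.95 m/s

Phase 1 (decelerating): v₀ = 8.50 m/s, a = -1.3 m/s².
v = v₀ + at = 8.50 + (-1.3)(3.5) = 3.95 m/s
Δx = v₀t + ½at² = 8.50·3.5 + 0.5·-1.3·3.5² = 21.8 m

Phase 2 (constant speed): v₀ = 3.95 m/s, a = 0 m/s².
v = v₀ + at = 3.95 + (0)(14.5) = 3.95 m/s
Δx = v₀t + ½at² = 3.95·14.5 + 0.5·0·14.5² = 57.3 m

Phase 3 (accelerating): v₀ = 3.95 m/s, a = 2 m/s².
v = v₀ + at = 3.95 + (2)(12) = 27.9 m/s
Δx = v₀t + ½at² = 3.95·12 + 0.5·2·12² = 191 m

Phase 4 (constant speed): v₀ = 27.9 m/s, a = 0 m/s².
v = v₀ + at = 27.9 + (0)(12.5) = 27.9 m/s
Δx = v₀t + ½at² = 27.9·12.5 + 0.5·0·12.5² = 349 m
Final speed = 27.9 m/s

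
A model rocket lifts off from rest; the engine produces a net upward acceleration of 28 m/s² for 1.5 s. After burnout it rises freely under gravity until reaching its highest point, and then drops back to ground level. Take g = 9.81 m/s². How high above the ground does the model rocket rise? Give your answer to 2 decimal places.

121.41 m

Phase 1 (powered ascent): v₀ = 0 m/s, a = 28 m/s².
v = v₀ + at = 0 + (28)(1.5) = 42.0 m/s
Δx = v₀t + ½at² = 0·1.5 + 0.5·28·1.5² = 31.5 m

Phase 2 (coasting upward): v₀ = 42.0 m/s, a = -9.81 m/s².
v = v₀ + at → t = (0 − 42.0) / -9.81 = 4.28 s
v² = v₀² + 2aΔx → Δx = (0² − 42.0²)/(2·-9.81) = 89.9 m
Maximum height = 31.5 + 89.9 = 121 m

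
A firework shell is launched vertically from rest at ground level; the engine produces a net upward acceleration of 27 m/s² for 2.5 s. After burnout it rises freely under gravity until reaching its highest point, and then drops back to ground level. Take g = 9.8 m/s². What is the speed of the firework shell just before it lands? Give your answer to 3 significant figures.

78.8 m/s

Phase 1 (powered ascent): v₀ = 0 m/s, a = 27 m/s².
v = v₀ + at = 0 + (27)(2.5) = 67.5 m/s
Δx = v₀t + ½at² = 0·2.5 + 0.5·27·2.5² = 84.4 m

Phase 2 (coasting upward): v₀ = 67.5 m/s, a = -9.8 m/s².
v = v₀ + at → t = (0 − 67.5) / -9.8 = 6.89 s
v² = v₀² + 2aΔx → Δx = (0² − 67.5²)/(2·-9.8) = 232 m

Phase 3 (free fall): v₀ = 0 m/s, a = -9.8 m/s².
Falls 317 m from rest: t = √(2·317/9.8) = 8.04 s; v = g·t = 78.8 m/s.
Impact speed = 78.8 m/s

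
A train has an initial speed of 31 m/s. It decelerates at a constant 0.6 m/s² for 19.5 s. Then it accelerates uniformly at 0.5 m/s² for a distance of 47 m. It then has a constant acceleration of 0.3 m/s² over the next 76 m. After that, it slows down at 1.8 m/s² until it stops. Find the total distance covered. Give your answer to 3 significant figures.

Phase 1 (decelerating): v₀ = 31.0 m/s, a = -0.6 m/s².
v = v₀ + at = 31.0 + (-0.6)(19.5) = 19.3 m/s
Δx = v₀t + ½at² = 31.0·19.5 + 0.5·-0.6·19.5² = 490 m

Phase 2 (accelerating): v₀ = 19.3 m/s, a = 0.5 m/s².
v² = v₀² + 2aΔx = 19.3² + 2·0.5·47 = 419 → v = 20.5 m/s
t = (v − v₀)/a = (20.5 − 19.3)/0.5 = 2.36 s

Phase 3 (accelerating): v₀ = 20.5 m/s, a = 0.3 m/s².
v² = v₀² + 2aΔx = 20.5² + 2·0.3·76 = 465 → v = 21.6 m/s
t = (v − v₀)/a = (21.6 − 20.5)/0.3 = 3.61 s

Phase 4 (decelerating): v₀ = 21.6 m/s, a = -1.8 m/s².
v = v₀ + at → t = (0 − 21.6) / -1.8 = 12.0 s
v² = v₀² + 2aΔx → Δx = (0² − 21.6²)/(2·-1.8) = 129 m
Total distance = 490 + 47.0 + 76.0 + 129 = 743 m

743 m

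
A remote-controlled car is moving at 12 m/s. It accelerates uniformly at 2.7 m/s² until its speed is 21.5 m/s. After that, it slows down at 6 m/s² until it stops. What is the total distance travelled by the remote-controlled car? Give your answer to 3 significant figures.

Phase 1 (accelerating): v₀ = 12.0 m/s, a = 2.7 m/s².
v = v₀ + at → t = (21.5 − 12.0) / 2.7 = 3.52 s
v² = v₀² + 2aΔx → Δx = (21.5² − 12.0²)/(2·2.7) = 58.9 m

Phase 2 (decelerating): v₀ = 21.5 m/s, a = -6 m/s².
v = v₀ + at → t = (0 − 21.5) / -6 = 3.58 s
v² = v₀² + 2aΔx → Δx = (0² − 21.5²)/(2·-6) = 38.5 m
Total distance = 58.9 + 38.5 = 97.5 m

97.5 m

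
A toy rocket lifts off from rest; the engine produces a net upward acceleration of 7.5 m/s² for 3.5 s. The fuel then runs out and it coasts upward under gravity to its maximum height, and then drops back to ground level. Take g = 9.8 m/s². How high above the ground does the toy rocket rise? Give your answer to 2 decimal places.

Phase 1 (powered ascent): v₀ = 0 m/s, a = 7.5 m/s².
v = v₀ + at = 0 + (7.5)(3.5) = 26.2 m/s
Δx = v₀t + ½at² = 0·3.5 + 0.5·7.5·3.5² = 45.9 m

Phase 2 (coasting upward): v₀ = 26.2 m/s, a = -9.8 m/s².
v = v₀ + at → t = (0 − 26.2) / -9.8 = 2.68 s
v² = v₀² + 2aΔx → Δx = (0² − 26.2²)/(2·-9.8) = 35.2 m
Maximum height = 45.9 + 35.2 = 81.1 m

81.09 m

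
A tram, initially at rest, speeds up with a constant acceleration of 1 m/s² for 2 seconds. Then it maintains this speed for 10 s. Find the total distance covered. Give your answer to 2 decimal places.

22.00 m

Phase 1 (accelerating): v₀ = 0 m/s, a = 1 m/s².
v = v₀ + at = 0 + (1)(2) = 2.00 m/s
Δx = v₀t + ½at² = 0·2 + 0.5·1·2² = 2.00 m

Phase 2 (constant speed): v₀ = 2.00 m/s, a = 0 m/s².
v = v₀ + at = 2.00 + (0)(10) = 2.00 m/s
Δx = v₀t + ½at² = 2.00·10 + 0.5·0·10² = 20.0 m
Total distance = 2.00 + 20.0 = 22.0 m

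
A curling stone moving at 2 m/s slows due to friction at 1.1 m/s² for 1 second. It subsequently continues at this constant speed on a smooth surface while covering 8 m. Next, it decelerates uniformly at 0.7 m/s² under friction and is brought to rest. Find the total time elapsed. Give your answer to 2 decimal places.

Phase 1 (decelerating): v₀ = 2.00 m/s, a = -1.1 m/s².
v = v₀ + at = 2.00 + (-1.1)(1) = 0.900 m/s
Δx = v₀t + ½at² = 2.00·1 + 0.5·-1.1·1² = 1.45 m

Phase 2 (constant speed): v₀ = 0.900 m/s, a = 0 m/s².
Constant speed: t = d/v = 8/0.900 = 8.89 s

Phase 3 (decelerating): v₀ = 0.900 m/s, a = -0.7 m/s².
v = v₀ + at → t = (0 − 0.900) / -0.7 = 1.29 s
v² = v₀² + 2aΔx → Δx = (0² − 0.900²)/(2·-0.7) = 0.579 m
Total time = 1.00 + 8.89 + 1.29 = 11.2 s

11.17 s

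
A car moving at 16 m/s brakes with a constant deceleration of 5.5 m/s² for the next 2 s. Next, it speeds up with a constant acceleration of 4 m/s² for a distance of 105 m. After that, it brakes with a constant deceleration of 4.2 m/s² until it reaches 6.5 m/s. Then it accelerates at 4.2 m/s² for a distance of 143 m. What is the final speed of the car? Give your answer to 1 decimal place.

Phase 1 (decelerating): v₀ = 16.0 m/s, a = -5.5 m/s².
v = v₀ + at = 16.0 + (-5.5)(2) = 5.00 m/s
Δx = v₀t + ½at² = 16.0·2 + 0.5·-5.5·2² = 21.0 m

Phase 2 (accelerating): v₀ = 5.00 m/s, a = 4 m/s².
v² = v₀² + 2aΔx = 5.00² + 2·4·105 = 865 → v = 29.4 m/s
t = (v − v₀)/a = (29.4 − 5.00)/4 = 6.10 s

Phase 3 (decelerating): v₀ = 29.4 m/s, a = -4.2 m/s².
v = v₀ + at → t = (6.5 − 29.4) / -4.2 = 5.45 s
v² = v₀² + 2aΔx → Δx = (6.5² − 29.4²)/(2·-4.2) = 97.9 m

Phase 4 (accelerating): v₀ = 6.50 m/s, a = 4.2 m/s².
v² = v₀² + 2aΔx = 6.50² + 2·4.2·143 = 1240 → v = 35.3 m/s
t = (v − v₀)/a = (35.3 − 6.50)/4.2 = 6.85 s
Final speed = 35.3 m/s

35.3 m/s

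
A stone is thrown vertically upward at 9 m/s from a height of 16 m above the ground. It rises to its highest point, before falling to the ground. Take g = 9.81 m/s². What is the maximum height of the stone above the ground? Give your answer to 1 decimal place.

Phase 1 (rising): v₀ = 9.00 m/s, a = -9.81 m/s².
v = v₀ + at → t = (0 − 9.00) / -9.81 = 0.917 s
v² = v₀² + 2aΔx → Δx = (0² − 9.00²)/(2·-9.81) = 4.13 m
Maximum height = 16 + 4.13 = 20.1 m

20.1 m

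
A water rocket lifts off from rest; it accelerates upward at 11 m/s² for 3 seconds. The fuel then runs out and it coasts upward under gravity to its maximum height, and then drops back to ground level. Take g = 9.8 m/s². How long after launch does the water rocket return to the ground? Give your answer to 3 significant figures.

Phase 1 (powered ascent): v₀ = 0 m/s, a = 11 m/s².
v = v₀ + at = 0 + (11)(3) = 33.0 m/s
Δx = v₀t + ½at² = 0·3 + 0.5·11·3² = 49.5 m

Phase 2 (coasting upward): v₀ = 33.0 m/s, a = -9.8 m/s².
v = v₀ + at → t = (0 − 33.0) / -9.8 = 3.37 s
v² = v₀² + 2aΔx → Δx = (0² − 33.0²)/(2·-9.8) = 55.6 m

Phase 3 (free fall): v₀ = 0 m/s, a = -9.8 m/s².
Falls 105 m from rest: t = √(2·105/9.8) = 4.63 s; v = g·t = 45.4 m/s.
Total time = 3.00 + 3.37 + 4.63 = 11.0 s

11.0 s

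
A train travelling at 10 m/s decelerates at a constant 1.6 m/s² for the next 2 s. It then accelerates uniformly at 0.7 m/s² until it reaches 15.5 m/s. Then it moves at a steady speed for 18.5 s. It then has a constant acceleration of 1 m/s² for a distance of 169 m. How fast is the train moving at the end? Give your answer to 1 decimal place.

Phase 1 (decelerating): v₀ = 10.0 m/s, a = -1.6 m/s².
v = v₀ + at = 10.0 + (-1.6)(2) = 6.80 m/s
Δx = v₀t + ½at² = 10.0·2 + 0.5·-1.6·2² = 16.8 m

Phase 2 (accelerating): v₀ = 6.80 m/s, a = 0.7 m/s².
v = v₀ + at → t = (15.5 − 6.80) / 0.7 = 12.4 s
v² = v₀² + 2aΔx → Δx = (15.5² − 6.80²)/(2·0.7) = 139 m

Phase 3 (constant speed): v₀ = 15.5 m/s, a = 0 m/s².
v = v₀ + at = 15.5 + (0)(18.5) = 15.5 m/s
Δx = v₀t + ½at² = 15.5·18.5 + 0.5·0·18.5² = 287 m

Phase 4 (accelerating): v₀ = 15.5 m/s, a = 1 m/s².
v² = v₀² + 2aΔx = 15.5² + 2·1·169 = 578 → v = 24.0 m/s
t = (v − v₀)/a = (24.0 − 15.5)/1 = 8.55 s
Final speed = 24.0 m/s

24.0 m/s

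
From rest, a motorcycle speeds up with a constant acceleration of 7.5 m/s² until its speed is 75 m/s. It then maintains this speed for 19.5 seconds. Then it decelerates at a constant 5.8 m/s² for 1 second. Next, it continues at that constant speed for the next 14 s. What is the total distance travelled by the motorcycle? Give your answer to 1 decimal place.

2878.4 m

Phase 1 (accelerating): v₀ = 0 m/s, a = 7.5 m/s².
v = v₀ + at → t = (75 − 0) / 7.5 = 10.0 s
v² = v₀² + 2aΔx → Δx = (75² − 0²)/(2·7.5) = 375 m

Phase 2 (constant speed): v₀ = 75.0 m/s, a = 0 m/s².
v = v₀ + at = 75.0 + (0)(19.5) = 75.0 m/s
Δx = v₀t + ½at² = 75.0·19.5 + 0.5·0·19.5² = 1460 m

Phase 3 (decelerating): v₀ = 75.0 m/s, a = -5.8 m/s².
v = v₀ + at = 75.0 + (-5.8)(1) = 69.2 m/s
Δx = v₀t + ½at² = 75.0·1 + 0.5·-5.8·1² = 72.1 m

Phase 4 (constant speed): v₀ = 69.2 m/s, a = 0 m/s².
v = v₀ + at = 69.2 + (0)(14) = 69.2 m/s
Δx = v₀t + ½at² = 69.2·14 + 0.5·0·14² = 969 m
Total distance = 375 + 1460 + 72.1 + 969 = 2880 m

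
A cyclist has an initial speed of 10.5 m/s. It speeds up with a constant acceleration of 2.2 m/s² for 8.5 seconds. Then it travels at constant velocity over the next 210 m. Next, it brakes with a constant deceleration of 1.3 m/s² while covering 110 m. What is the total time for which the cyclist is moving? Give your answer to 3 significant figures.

Phase 1 (accelerating): v₀ = 10.5 m/s, a = 2.2 m/s².
v = v₀ + at = 10.5 + (2.2)(8.5) = 29.2 m/s
Δx = v₀t + ½at² = 10.5·8.5 + 0.5·2.2·8.5² = 169 m

Phase 2 (constant speed): v₀ = 29.2 m/s, a = 0 m/s².
Constant speed: t = d/v = 210/29.2 = 7.19 s

Phase 3 (decelerating): v₀ = 29.2 m/s, a = -1.3 m/s².
v² = v₀² + 2aΔx = 29.2² + 2·-1.3·110 = 567 → v = 23.8 m/s
t = (v − v₀)/a = (23.8 − 29.2)/-1.3 = 4.15 s
Total time = 8.50 + 7.19 + 4.15 = 19.8 s

19.8 s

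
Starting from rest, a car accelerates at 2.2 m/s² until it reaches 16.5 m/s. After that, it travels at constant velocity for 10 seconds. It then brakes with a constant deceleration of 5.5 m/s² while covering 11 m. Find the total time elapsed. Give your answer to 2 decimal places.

18.26 s

Phase 1 (accelerating): v₀ = 0 m/s, a = 2.2 m/s².
v = v₀ + at → t = (16.5 − 0) / 2.2 = 7.50 s
v² = v₀² + 2aΔx → Δx = (16.5² − 0²)/(2·2.2) = 61.9 m

Phase 2 (constant speed): v₀ = 16.5 m/s, a = 0 m/s².
v = v₀ + at = 16.5 + (0)(10) = 16.5 m/s
Δx = v₀t + ½at² = 16.5·10 + 0.5·0·10² = 165 m

Phase 3 (decelerating): v₀ = 16.5 m/s, a = -5.5 m/s².
v² = v₀² + 2aΔx = 16.5² + 2·-5.5·11 = 151 → v = 12.3 m/s
t = (v − v₀)/a = (12.3 − 16.5)/-5.5 = 0.764 s
Total time = 7.50 + 10.0 + 0.764 = 18.3 s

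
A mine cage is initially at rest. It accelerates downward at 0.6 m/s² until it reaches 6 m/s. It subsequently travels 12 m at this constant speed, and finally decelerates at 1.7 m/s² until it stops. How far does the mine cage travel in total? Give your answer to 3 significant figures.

Phase 1 (accelerating): v₀ = 0 m/s, a = 0.6 m/s².
v = v₀ + at → t = (6 − 0) / 0.6 = 10.0 s
v² = v₀² + 2aΔx → Δx = (6² − 0²)/(2·0.6) = 30.0 m

Phase 2 (constant speed): v₀ = 6.00 m/s, a = 0 m/s².
Constant speed: t = d/v = 12/6.00 = 2.00 s

Phase 3 (decelerating): v₀ = 6.00 m/s, a = -1.7 m/s².
v = v₀ + at → t = (0 − 6.00) / -1.7 = 3.53 s
v² = v₀² + 2aΔx → Δx = (0² − 6.00²)/(2·-1.7) = 10.6 m
Total distance = 30.0 + 12.0 + 10.6 = 52.6 m

52.6 m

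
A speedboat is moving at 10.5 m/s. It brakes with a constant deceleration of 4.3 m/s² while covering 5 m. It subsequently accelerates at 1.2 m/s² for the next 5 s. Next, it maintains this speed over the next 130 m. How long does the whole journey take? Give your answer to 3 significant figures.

Phase 1 (decelerating): v₀ = 10.5 m/s, a = -4.3 m/s².
v² = v₀² + 2aΔx = 10.5² + 2·-4.3·5 = 67.2 → v = 8.20 m/s
t = (v − v₀)/a = (8.20 − 10.5)/-4.3 = 0.535 s

Phase 2 (accelerating): v₀ = 8.20 m/s, a = 1.2 m/s².
v = v₀ + at = 8.20 + (1.2)(5) = 14.2 m/s
Δx = v₀t + ½at² = 8.20·5 + 0.5·1.2·5² = 56.0 m

Phase 3 (constant speed): v₀ = 14.2 m/s, a = 0 m/s².
Constant speed: t = d/v = 130/14.2 = 9.15 s
Total time = 0.535 + 5.00 + 9.15 = 14.7 s

14.7 s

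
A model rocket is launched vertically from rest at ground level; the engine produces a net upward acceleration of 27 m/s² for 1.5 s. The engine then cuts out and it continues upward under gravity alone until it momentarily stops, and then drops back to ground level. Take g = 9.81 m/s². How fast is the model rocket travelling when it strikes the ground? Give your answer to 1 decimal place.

Phase 1 (powered ascent): v₀ = 0 m/s, a = 27 m/s².
v = v₀ + at = 0 + (27)(1.5) = 40.5 m/s
Δx = v₀t + ½at² = 0·1.5 + 0.5·27·1.5² = 30.4 m

Phase 2 (coasting upward): v₀ = 40.5 m/s, a = -9.81 m/s².
v = v₀ + at → t = (0 − 40.5) / -9.81 = 4.13 s
v² = v₀² + 2aΔx → Δx = (0² − 40.5²)/(2·-9.81) = 83.6 m

Phase 3 (free fall): v₀ = 0 m/s, a = -9.81 m/s².
Falls 114 m from rest: t = √(2·114/9.81) = 4.82 s; v = g·t = 47.3 m/s.
Impact speed = 47.3 m/s

47.3 m/s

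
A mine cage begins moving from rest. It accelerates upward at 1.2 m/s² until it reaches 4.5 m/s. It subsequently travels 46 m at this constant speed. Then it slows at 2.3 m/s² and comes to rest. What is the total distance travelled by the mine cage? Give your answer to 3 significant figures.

Phase 1 (accelerating): v₀ = 0 m/s, a = 1.2 m/s².
v = v₀ + at → t = (4.5 − 0) / 1.2 = 3.75 s
v² = v₀² + 2aΔx → Δx = (4.5² − 0²)/(2·1.2) = 8.44 m

Phase 2 (constant speed): v₀ = 4.50 m/s, a = 0 m/s².
Constant speed: t = d/v = 46/4.50 = 10.2 s

Phase 3 (decelerating): v₀ = 4.50 m/s, a = -2.3 m/s².
v = v₀ + at → t = (0 − 4.50) / -2.3 = 1.96 s
v² = v₀² + 2aΔx → Δx = (0² − 4.50²)/(2·-2.3) = 4.40 m
Total distance = 8.44 + 46.0 + 4.40 = 58.8 m

58.8 m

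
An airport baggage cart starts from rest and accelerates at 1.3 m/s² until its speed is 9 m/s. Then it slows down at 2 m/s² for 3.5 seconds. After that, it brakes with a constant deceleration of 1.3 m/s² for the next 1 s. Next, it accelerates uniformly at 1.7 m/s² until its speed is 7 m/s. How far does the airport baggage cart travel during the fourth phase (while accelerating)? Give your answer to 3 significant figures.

Phase 1 (accelerating): v₀ = 0 m/s, a = 1.3 m/s².
v = v₀ + at → t = (9 − 0) / 1.3 = 6.92 s
v² = v₀² + 2aΔx → Δx = (9² − 0²)/(2·1.3) = 31.2 m

Phase 2 (decelerating): v₀ = 9.00 m/s, a = -2 m/s².
v = v₀ + at = 9.00 + (-2)(3.5) = 2.00 m/s
Δx = v₀t + ½at² = 9.00·3.5 + 0.5·-2·3.5² = 19.2 m

Phase 3 (decelerating): v₀ = 2.00 m/s, a = -1.3 m/s².
v = v₀ + at = 2.00 + (-1.3)(1) = 0.700 m/s
Δx = v₀t + ½at² = 2.00·1 + 0.5·-1.3·1² = 1.35 m

Phase 4 (accelerating): v₀ = 0.700 m/s, a = 1.7 m/s².
v = v₀ + at → t = (7 − 0.700) / 1.7 = 3.71 s
v² = v₀² + 2aΔx → Δx = (7² − 0.700²)/(2·1.7) = 14.3 m
Distance in phase 4 = 14.3 m

14.3 m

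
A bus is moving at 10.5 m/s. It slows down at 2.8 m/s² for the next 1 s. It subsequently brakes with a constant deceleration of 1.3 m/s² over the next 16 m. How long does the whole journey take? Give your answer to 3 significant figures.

3.69 s

Phase 1 (decelerating): v₀ = 10.5 m/s, a = -2.8 m/s².
v = v₀ + at = 10.5 + (-2.8)(1) = 7.70 m/s
Δx = v₀t + ½at² = 10.5·1 + 0.5·-2.8·1² = 9.10 m

Phase 2 (decelerating): v₀ = 7.70 m/s, a = -1.3 m/s².
v² = v₀² + 2aΔx = 7.70² + 2·-1.3·16 = 17.7 → v = 4.21 m/s
t = (v − v₀)/a = (4.21 − 7.70)/-1.3 = 2.69 s
Total time = 1.00 + 2.69 = 3.69 s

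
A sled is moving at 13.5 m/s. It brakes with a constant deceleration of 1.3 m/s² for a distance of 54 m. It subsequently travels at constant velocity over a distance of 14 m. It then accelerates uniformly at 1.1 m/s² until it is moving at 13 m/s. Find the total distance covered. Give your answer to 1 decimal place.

Phase 1 (decelerating): v₀ = 13.5 m/s, a = -1.3 m/s².
v² = v₀² + 2aΔx = 13.5² + 2·-1.3·54 = 41.8 → v = 6.47 m/s
t = (v − v₀)/a = (6.47 − 13.5)/-1.3 = 5.41 s

Phase 2 (constant speed): v₀ = 6.47 m/s, a = 0 m/s².
Constant speed: t = d/v = 14/6.47 = 2.16 s

Phase 3 (accelerating): v₀ = 6.47 m/s, a = 1.1 m/s².
v = v₀ + at → t = (13 − 6.47) / 1.1 = 5.94 s
v² = v₀² + 2aΔx → Δx = (13² − 6.47²)/(2·1.1) = 57.8 m
Total distance = 54.0 + 14.0 + 57.8 = 126 m

125.8 m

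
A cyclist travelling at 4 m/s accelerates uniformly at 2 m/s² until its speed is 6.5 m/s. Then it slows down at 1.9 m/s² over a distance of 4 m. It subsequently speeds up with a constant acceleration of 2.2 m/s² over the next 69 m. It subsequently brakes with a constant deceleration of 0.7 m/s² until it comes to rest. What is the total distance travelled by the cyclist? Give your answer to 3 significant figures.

Phase 1 (accelerating): v₀ = 4.00 m/s, a = 2 m/s².
v = v₀ + at → t = (6.5 − 4.00) / 2 = 1.25 s
v² = v₀² + 2aΔx → Δx = (6.5² − 4.00²)/(2·2) = 6.56 m

Phase 2 (decelerating): v₀ = 6.50 m/s, a = -1.9 m/s².
v² = v₀² + 2aΔx = 6.50² + 2·-1.9·4 = 27.1 → v = 5.20 m/s
t = (v − v₀)/a = (5.20 − 6.50)/-1.9 = 0.684 s

Phase 3 (accelerating): v₀ = 5.20 m/s, a = 2.2 m/s².
v² = v₀² + 2aΔx = 5.20² + 2·2.2·69 = 331 → v = 18.2 m/s
t = (v − v₀)/a = (18.2 − 5.20)/2.2 = 5.90 s

Phase 4 (decelerating): v₀ = 18.2 m/s, a = -0.7 m/s².
v = v₀ + at → t = (0 − 18.2) / -0.7 = 26.0 s
v² = v₀² + 2aΔx → Δx = (0² − 18.2²)/(2·-0.7) = 236 m
Total distance = 6.56 + 4.00 + 69.0 + 236 = 316 m

316 m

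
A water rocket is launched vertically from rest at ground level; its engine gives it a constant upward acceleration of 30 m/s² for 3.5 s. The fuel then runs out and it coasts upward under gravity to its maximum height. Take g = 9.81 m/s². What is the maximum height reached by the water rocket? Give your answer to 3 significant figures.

Phase 1 (powered ascent): v₀ = 0 m/s, a = 30 m/s².
v = v₀ + at = 0 + (30)(3.5) = 105 m/s
Δx = v₀t + ½at² = 0·3.5 + 0.5·30·3.5² = 184 m

Phase 2 (coasting upward): v₀ = 105 m/s, a = -9.81 m/s².
v = v₀ + at → t = (0 − 105) / -9.81 = 10.7 s
v² = v₀² + 2aΔx → Δx = (0² − 105²)/(2·-9.81) = 562 m
Maximum height = 184 + 562 = 746 m

746 m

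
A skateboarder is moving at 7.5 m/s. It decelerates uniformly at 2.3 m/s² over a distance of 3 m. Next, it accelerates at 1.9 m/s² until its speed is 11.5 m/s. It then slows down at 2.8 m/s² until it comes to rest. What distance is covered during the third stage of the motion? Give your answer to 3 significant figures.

23.6 m

Phase 1 (decelerating): v₀ = 7.50 m/s, a = -2.3 m/s².
v² = v₀² + 2aΔx = 7.50² + 2·-2.3·3 = 42.5 → v = 6.52 m/s
t = (v − v₀)/a = (6.52 − 7.50)/-2.3 = 0.428 s

Phase 2 (accelerating): v₀ = 6.52 m/s, a = 1.9 m/s².
v = v₀ + at → t = (11.5 − 6.52) / 1.9 = 2.62 s
v² = v₀² + 2aΔx → Δx = (11.5² − 6.52²)/(2·1.9) = 23.6 m

Phase 3 (decelerating): v₀ = 11.5 m/s, a = -2.8 m/s².
v = v₀ + at → t = (0 − 11.5) / -2.8 = 4.11 s
v² = v₀² + 2aΔx → Δx = (0² − 11.5²)/(2·-2.8) = 23.6 m
Distance in phase 3 = 23.6 m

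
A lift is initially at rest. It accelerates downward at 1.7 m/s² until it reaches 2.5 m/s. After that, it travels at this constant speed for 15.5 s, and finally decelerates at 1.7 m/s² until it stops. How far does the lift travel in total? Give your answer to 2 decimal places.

42.43 m

Phase 1 (accelerating): v₀ = 0 m/s, a = 1.7 m/s².
v = v₀ + at → t = (2.5 − 0) / 1.7 = 1.47 s
v² = v₀² + 2aΔx → Δx = (2.5² − 0²)/(2·1.7) = 1.84 m

Phase 2 (constant speed): v₀ = 2.50 m/s, a = 0 m/s².
v = v₀ + at = 2.50 + (0)(15.5) = 2.50 m/s
Δx = v₀t + ½at² = 2.50·15.5 + 0.5·0·15.5² = 38.8 m

Phase 3 (decelerating): v₀ = 2.50 m/s, a = -1.7 m/s².
v = v₀ + at → t = (0 − 2.50) / -1.7 = 1.47 s
v² = v₀² + 2aΔx → Δx = (0² − 2.50²)/(2·-1.7) = 1.84 m
Total distance = 1.84 + 38.8 + 1.84 = 42.4 m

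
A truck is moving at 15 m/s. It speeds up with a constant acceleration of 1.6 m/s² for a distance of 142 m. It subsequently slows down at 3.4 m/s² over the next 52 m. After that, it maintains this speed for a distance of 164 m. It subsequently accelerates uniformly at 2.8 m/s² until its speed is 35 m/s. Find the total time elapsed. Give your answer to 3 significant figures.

Phase 1 (accelerating): v₀ = 15.0 m/s, a = 1.6 m/s².
v² = v₀² + 2aΔx = 15.0² + 2·1.6·142 = 679 → v = 26.1 m/s
t = (v − v₀)/a = (26.1 − 15.0)/1.6 = 6.92 s

Phase 2 (decelerating): v₀ = 26.1 m/s, a = -3.4 m/s².
v² = v₀² + 2aΔx = 26.1² + 2·-3.4·52 = 326 → v = 18.0 m/s
t = (v − v₀)/a = (18.0 − 26.1)/-3.4 = 2.36 s

Phase 3 (constant speed): v₀ = 18.0 m/s, a = 0 m/s².
Constant speed: t = d/v = 164/18.0 = 9.09 s

Phase 4 (accelerating): v₀ = 18.0 m/s, a = 2.8 m/s².
v = v₀ + at → t = (35 − 18.0) / 2.8 = 6.05 s
v² = v₀² + 2aΔx → Δx = (35² − 18.0²)/(2·2.8) = 161 m
Total time = 6.92 + 2.36 + 9.09 + 6.05 = 24.4 s

24.4 s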